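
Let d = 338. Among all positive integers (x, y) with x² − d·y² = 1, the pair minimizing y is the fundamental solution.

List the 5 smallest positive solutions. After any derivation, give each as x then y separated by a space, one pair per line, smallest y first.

114243 6214
26102926097 1419812004
5964153172084899 324407165539730
1362725501650887306817 74122495624090936776
311363698964240484013304163 16935952534841634614661406

[18; 2,1,1,2,36] for √338; ℓ=5 ⇒ convergent index 9
a_0=18:  p_0=18·1+0=18,  q_0=18·0+1=1
…
a_2=1:  p_2=1·37+18=55,  q_2=1·2+1=3
a_3=1:  p_3=1·55+37=92,  q_3=1·3+2=5
a_4=2:  p_4=2·92+55=239,  q_4=2·5+3=13
a_5=36:  p_5=36·239+92=8696,  q_5=36·13+5=473
…
a_7=1:  p_7=1·17631+8696=26327,  q_7=1·959+473=1432
a_8=1:  p_8=1·26327+17631=43958,  q_8=1·1432+959=2391
a_9=2:  p_9=2·43958+26327=114243,  q_9=2·2391+1432=6214
→ (114243, 6214).  Check: 114243²=13051463049, 338·6214²=13051463048, difference 1.
k=2:  x_2 = 114243·114243+338·6214·6214 = 26102926097,  y_2 = 114243·6214+6214·114243 = 1419812004
k=3:  x_3 = 114243·26102926097+338·6214·1419812004 = 5964153172084899,  y_3 = 114243·1419812004+6214·26102926097 = 324407165539730
k=4:  x_4 = 114243·5964153172084899+338·6214·324407165539730 = 1362725501650887306817,  y_4 = 114243·324407165539730+6214·5964153172084899 = 74122495624090936776
k=5:  x_5 = 114243·1362725501650887306817+338·6214·74122495624090936776 = 311363698964240484013304163,  y_5 = 114243·74122495624090936776+6214·1362725501650887306817 = 16935952534841634614661406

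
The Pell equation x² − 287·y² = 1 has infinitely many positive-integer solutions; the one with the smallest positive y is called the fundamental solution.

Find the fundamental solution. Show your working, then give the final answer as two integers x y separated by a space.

√287 = [16; 1,15,1,32, …], period ℓ=4 (even) → k=3
i=0: a=16 ⇒ p=16, q=1
…
i=2: a=15 ⇒ p=271, q=16
i=3: a=1 ⇒ p=288, q=17
→ (288, 17).  Check: 288²=82944, 287·17²=82943, difference 1.

288 17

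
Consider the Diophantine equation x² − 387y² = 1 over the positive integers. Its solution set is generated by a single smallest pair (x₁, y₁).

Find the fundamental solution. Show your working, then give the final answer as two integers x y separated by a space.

√387 → a₀=19, period (1,2,19,2,1,38); ℓ=6 even so k=5
a_0=19:  p_0=19·1+0=19,  q_0=19·0+1=1
…
a_2=2:  p_2=2·20+19=59,  q_2=2·1+1=3
a_3=19:  p_3=19·59+20=1141,  q_3=19·3+1=58
a_4=2:  p_4=2·1141+59=2341,  q_4=2·58+3=119
a_5=1:  p_5=1·2341+1141=3482,  q_5=1·119+58=177
fundamental: x₁=3482, y₁=177  (since 12124324 − 387·31329 = 1)

3482 177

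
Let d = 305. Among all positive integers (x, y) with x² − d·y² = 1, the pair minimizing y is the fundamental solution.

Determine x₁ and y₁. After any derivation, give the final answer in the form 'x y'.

489 28

[17; 2,6,2,34] for √305; ℓ=4 ⇒ convergent index 3
step 0: (17, 1)  from 17·(1,0) + (0,1)
step 1: (35, 2)  from 2·(17,1) + (1,0)
step 2: (227, 13)  from 6·(35,2) + (17,1)
step 3: (489, 28)  from 2·(227,13) + (35,2)
(x₁, y₁) = (489, 28);  489² − 305·28² = 1 ✓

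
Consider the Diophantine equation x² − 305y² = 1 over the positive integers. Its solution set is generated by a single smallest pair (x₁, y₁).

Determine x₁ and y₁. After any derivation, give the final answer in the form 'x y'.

√305 = [17; 2,6,2,34, …], period ℓ=4 (even) → k=3
step 0: (17, 1)  from 17·(1,0) + (0,1)
step 1: (35, 2)  from 2·(17,1) + (1,0)
step 2: (227, 13)  from 6·(35,2) + (17,1)
step 3: (489, 28)  from 2·(227,13) + (35,2)
→ (489, 28).  Check: 489²=239121, 305·28²=239120, difference 1.

489 28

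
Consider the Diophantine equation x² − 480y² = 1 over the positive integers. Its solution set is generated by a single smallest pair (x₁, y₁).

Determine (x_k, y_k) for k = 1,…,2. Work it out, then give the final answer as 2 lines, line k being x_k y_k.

241 11
116161 5302

[21; 1,9,1,42] for √480; ℓ=4 ⇒ convergent index 3
a_0=21:  p_0=21·1+0=21,  q_0=21·0+1=1
a_1=1:  p_1=1·21+1=22,  q_1=1·1+0=1
a_2=9:  p_2=9·22+21=219,  q_2=9·1+1=10
a_3=1:  p_3=1·219+22=241,  q_3=1·10+1=11
(x₁, y₁) = (241, 11);  241² − 480·11² = 1 ✓
k=2:  x_2 = 241·241+480·11·11 = 116161,  y_2 = 241·11+11·241 = 5302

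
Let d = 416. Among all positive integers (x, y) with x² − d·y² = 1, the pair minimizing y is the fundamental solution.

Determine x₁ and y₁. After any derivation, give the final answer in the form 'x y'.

5201 255

d=416: √d = [20; 2,1,1,9,1,1,2,40] (ℓ=8, even), read p_7/q_7
step 0: (20, 1)  from 20·(1,0) + (0,1)
step 1: (41, 2)  from 2·(20,1) + (1,0)
step 2: (61, 3)  from 1·(41,2) + (20,1)
step 3: (102, 5)  from 1·(61,3) + (41,2)
step 4: (979, 48)  from 9·(102,5) + (61,3)
step 5: (1081, 53)  from 1·(979,48) + (102,5)
step 6: (2060, 101)  from 1·(1081,53) + (979,48)
step 7: (5201, 255)  from 2·(2060,101) + (1081,53)
(x₁, y₁) = (5201, 255);  5201² − 416·255² = 1 ✓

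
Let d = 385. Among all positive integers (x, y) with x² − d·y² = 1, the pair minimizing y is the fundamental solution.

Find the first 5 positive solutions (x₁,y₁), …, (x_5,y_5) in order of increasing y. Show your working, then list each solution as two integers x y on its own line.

√385 = [19; 1,1,1,1,1,…,1,1,38, …], period ℓ=16 (even) → k=15
step 0: (19, 1)  from 19·(1,0) + (0,1)
step 1: (20, 1)  from 1·(19,1) + (1,0)
…
step 3: (59, 3)  from 1·(39,2) + (20,1)
step 4: (98, 5)  from 1·(59,3) + (39,2)
step 5: (157, 8)  from 1·(98,5) + (59,3)
step 6: (569, 29)  from 3·(157,8) + (98,5)
step 7: (726, 37)  from 1·(569,29) + (157,8)
…
step 10: (10262, 523)  from 3·(2747,140) + (2021,103)
…
step 12: (23271, 1186)  from 1·(13009,663) + (10262,523)
step 13: (36280, 1849)  from 1·(23271,1186) + (13009,663)
step 14: (59551, 3035)  from 1·(36280,1849) + (23271,1186)
step 15: (95831, 4884)  from 1·(59551,3035) + (36280,1849)
→ (95831, 4884).  Check: 95831²=9183580561, 385·4884²=9183580560, difference 1.
(x_2, y_2) = (95831·95831 + 385·4884·4884, 95831·4884 + 4884·95831) = (18367161121, 936077208)
(x_3, y_3) = (95831·18367161121 + 385·4884·936077208, 95831·936077208 + 4884·18367161121) = (3520286834677271, 179410429834812)
(x_4, y_4) = (95831·3520286834677271 + 385·4884·179410429834812, 95831·179410429834812 + 4884·3520286834677271) = (674705215289547953281, 34386161802063660336)
(x_5, y_5) = (95831·674705215289547953281 + 385·4884·34386161802063660336, 95831·34386161802063660336 + 4884·674705215289547953281) = (129315350969305052987065751, 6590520543127714837483620)

95831 4884
18367161121 936077208
3520286834677271 179410429834812
674705215289547953281 34386161802063660336
129315350969305052987065751 6590520543127714837483620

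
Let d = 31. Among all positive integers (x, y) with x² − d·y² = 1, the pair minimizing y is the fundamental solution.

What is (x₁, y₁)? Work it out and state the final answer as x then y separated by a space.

1520 273

√31 → a₀=5, period (1,1,3,5,3,1,1,10); ℓ=8 even so k=7
k=0  a_k=5  p_k/q_k = 5/1
k=1  a_k=1  p_k/q_k = 6/1
k=2  a_k=1  p_k/q_k = 11/2
k=3  a_k=3  p_k/q_k = 39/7
k=4  a_k=5  p_k/q_k = 206/37
k=5  a_k=3  p_k/q_k = 657/118
k=6  a_k=1  p_k/q_k = 863/155
k=7  a_k=1  p_k/q_k = 1520/273
(x₁, y₁) = (1520, 273);  1520² − 31·273² = 1 ✓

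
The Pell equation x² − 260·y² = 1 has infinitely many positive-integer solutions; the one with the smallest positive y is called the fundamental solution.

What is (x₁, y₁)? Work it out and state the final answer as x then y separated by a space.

129 8

√260 = [16; 8,32, …], period ℓ=2 (even) → k=1
a_0=16:  p_0=16·1+0=16,  q_0=16·0+1=1
a_1=8:  p_1=8·16+1=129,  q_1=8·1+0=8
fundamental: x₁=129, y₁=8  (since 16641 − 260·64 = 1)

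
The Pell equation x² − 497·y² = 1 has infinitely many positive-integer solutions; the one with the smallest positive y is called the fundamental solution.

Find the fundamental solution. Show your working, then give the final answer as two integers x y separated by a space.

√497 = [22; 3,2,2,5,6,5,2,2,3,44, …], period ℓ=10 (even) → k=9
i=0: a=22 ⇒ p=22, q=1
i=1: a=3 ⇒ p=67, q=3
i=2: a=2 ⇒ p=156, q=7
i=3: a=2 ⇒ p=379, q=17
i=4: a=5 ⇒ p=2051, q=92
…
i=6: a=5 ⇒ p=65476, q=2937
…
i=8: a=2 ⇒ p=352750, q=15823
i=9: a=3 ⇒ p=1201887, q=53912
→ (1201887, 53912).  Check: 1201887²=1444532360769, 497·53912²=1444532360768, difference 1.

1201887 53912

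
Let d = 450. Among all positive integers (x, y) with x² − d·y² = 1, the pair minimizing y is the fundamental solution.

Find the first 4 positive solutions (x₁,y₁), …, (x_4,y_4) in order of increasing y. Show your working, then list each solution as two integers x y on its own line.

19601 924
768398401 36222648
30122754096401 1420000245972
1180872205318713601 55666849606371696

√450 = [21; 4,1,2,4,2,1,4,42, …], period ℓ=8 (even) → k=7
a_0=21:  p_0=21·1+0=21,  q_0=21·0+1=1
a_1=4:  p_1=4·21+1=85,  q_1=4·1+0=4
a_2=1:  p_2=1·85+21=106,  q_2=1·4+1=5
…
a_6=1:  p_6=1·2885+1294=4179,  q_6=1·136+61=197
a_7=4:  p_7=4·4179+2885=19601,  q_7=4·197+136=924
fundamental: x₁=19601, y₁=924  (since 384199201 − 450·853776 = 1)
(19601+924√450)^2 = 768398401 + 36222648√450
(19601+924√450)^3 = 30122754096401 + 1420000245972√450
(19601+924√450)^4 = 1180872205318713601 + 55666849606371696√450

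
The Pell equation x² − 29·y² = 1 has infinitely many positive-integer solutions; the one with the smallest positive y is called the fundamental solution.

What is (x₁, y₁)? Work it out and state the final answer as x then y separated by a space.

9801 1820

√29 = [5; 2,1,1,2,10, …], period ℓ=5 (odd) → k=9
i=0: a=5 ⇒ p=5, q=1
i=1: a=2 ⇒ p=11, q=2
…
i=3: a=1 ⇒ p=27, q=5
i=4: a=2 ⇒ p=70, q=13
i=5: a=10 ⇒ p=727, q=135
i=6: a=2 ⇒ p=1524, q=283
i=7: a=1 ⇒ p=2251, q=418
i=8: a=1 ⇒ p=3775, q=701
i=9: a=2 ⇒ p=9801, q=1820
fundamental: x₁=9801, y₁=1820  (since 96059601 − 29·3312400 = 1)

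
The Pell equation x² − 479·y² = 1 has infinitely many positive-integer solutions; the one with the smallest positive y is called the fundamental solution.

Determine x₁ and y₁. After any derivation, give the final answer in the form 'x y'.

2989440 136591

√479 → a₀=21, period (1,7,1,3,2,21,2,3,1,7,1,42); ℓ=12 even so k=11
k=0  a_k=21  p_k/q_k = 21/1
k=1  a_k=1  p_k/q_k = 22/1
k=2  a_k=7  p_k/q_k = 175/8
…
k=4  a_k=3  p_k/q_k = 766/35
k=5  a_k=2  p_k/q_k = 1729/79
k=6  a_k=21  p_k/q_k = 37075/1694
k=7  a_k=2  p_k/q_k = 75879/3467
k=8  a_k=3  p_k/q_k = 264712/12095
…
k=10  a_k=7  p_k/q_k = 2648849/121029
k=11  a_k=1  p_k/q_k = 2989440/136591
(x₁, y₁) = (2989440, 136591);  2989440² − 479·136591² = 1 ✓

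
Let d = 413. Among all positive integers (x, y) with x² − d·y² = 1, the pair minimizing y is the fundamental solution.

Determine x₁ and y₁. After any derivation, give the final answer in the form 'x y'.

d=413: √d = [20; 3,9,1,4,1,9,3,40] (ℓ=8, even), read p_7/q_7
step 0: (20, 1)  from 20·(1,0) + (0,1)
step 1: (61, 3)  from 3·(20,1) + (1,0)
…
step 3: (630, 31)  from 1·(569,28) + (61,3)
step 4: (3089, 152)  from 4·(630,31) + (569,28)
…
step 6: (36560, 1799)  from 9·(3719,183) + (3089,152)
step 7: (113399, 5580)  from 3·(36560,1799) + (3719,183)
(x₁, y₁) = (113399, 5580);  113399² − 413·5580² = 1 ✓

113399 5580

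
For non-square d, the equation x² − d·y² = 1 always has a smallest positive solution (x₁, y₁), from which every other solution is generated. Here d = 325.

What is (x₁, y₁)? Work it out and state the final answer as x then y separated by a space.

649 36

d=325: √d = [18; 36] (ℓ=1, odd), read p_1/q_1
i=0: a=18 ⇒ p=18, q=1
i=1: a=36 ⇒ p=649, q=36
(x₁, y₁) = (649, 36);  649² − 325·36² = 1 ✓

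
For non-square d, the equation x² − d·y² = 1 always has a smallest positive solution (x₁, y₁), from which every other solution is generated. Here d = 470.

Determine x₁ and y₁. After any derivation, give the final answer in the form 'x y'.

[21; 1,2,8,2,1,42] for √470; ℓ=6 ⇒ convergent index 5
step 0: (21, 1)  from 21·(1,0) + (0,1)
step 1: (22, 1)  from 1·(21,1) + (1,0)
step 2: (65, 3)  from 2·(22,1) + (21,1)
step 3: (542, 25)  from 8·(65,3) + (22,1)
step 4: (1149, 53)  from 2·(542,25) + (65,3)
step 5: (1691, 78)  from 1·(1149,53) + (542,25)
fundamental: x₁=1691, y₁=78  (since 2859481 − 470·6084 = 1)

1691 78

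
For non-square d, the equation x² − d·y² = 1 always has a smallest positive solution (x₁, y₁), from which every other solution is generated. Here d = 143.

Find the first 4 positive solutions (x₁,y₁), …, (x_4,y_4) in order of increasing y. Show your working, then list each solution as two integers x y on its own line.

[11; 1,22] for √143; ℓ=2 ⇒ convergent index 1
a_0=11:  p_0=11·1+0=11,  q_0=11·0+1=1
a_1=1:  p_1=1·11+1=12,  q_1=1·1+0=1
(x₁, y₁) = (12, 1);  12² − 143·1² = 1 ✓
k=2:  x_2 = 12·12+143·1·1 = 287,  y_2 = 12·1+1·12 = 24
k=3:  x_3 = 12·287+143·1·24 = 6876,  y_3 = 12·24+1·287 = 575
k=4:  x_4 = 12·6876+143·1·575 = 164737,  y_4 = 12·575+1·6876 = 13776

12 1
287 24
6876 575
164737 13776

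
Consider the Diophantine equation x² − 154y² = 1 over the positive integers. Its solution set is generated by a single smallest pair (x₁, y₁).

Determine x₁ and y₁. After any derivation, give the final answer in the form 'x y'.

21295 1716

√154 → a₀=12, period (2,2,3,1,2,1,3,2,2,24); ℓ=10 even so k=9
a_0=12:  p_0=12·1+0=12,  q_0=12·0+1=1
a_1=2:  p_1=2·12+1=25,  q_1=2·1+0=2
…
a_3=3:  p_3=3·62+25=211,  q_3=3·5+2=17
a_4=1:  p_4=1·211+62=273,  q_4=1·17+5=22
…
a_8=2:  p_8=2·3847+1030=8724,  q_8=2·310+83=703
a_9=2:  p_9=2·8724+3847=21295,  q_9=2·703+310=1716
→ (21295, 1716).  Check: 21295²=453477025, 154·1716²=453477024, difference 1.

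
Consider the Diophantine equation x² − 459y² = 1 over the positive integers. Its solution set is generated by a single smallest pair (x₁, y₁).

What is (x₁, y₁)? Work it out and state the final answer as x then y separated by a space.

499850 23331

[21; 2,2,1,4,21,4,1,2,2,42] for √459; ℓ=10 ⇒ convergent index 9
i=0: a=21 ⇒ p=21, q=1
i=1: a=2 ⇒ p=43, q=2
…
i=3: a=1 ⇒ p=150, q=7
i=4: a=4 ⇒ p=707, q=33
…
i=6: a=4 ⇒ p=60695, q=2833
i=7: a=1 ⇒ p=75692, q=3533
i=8: a=2 ⇒ p=212079, q=9899
i=9: a=2 ⇒ p=499850, q=23331
fundamental: x₁=499850, y₁=23331  (since 249850022500 − 459·544335561 = 1)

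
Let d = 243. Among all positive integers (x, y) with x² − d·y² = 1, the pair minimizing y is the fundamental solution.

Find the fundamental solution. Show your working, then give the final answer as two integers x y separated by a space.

d=243: √d = [15; 1,1,2,3,15,3,2,1,1,30] (ℓ=10, even), read p_9/q_9
k=0  a_k=15  p_k/q_k = 15/1
k=1  a_k=1  p_k/q_k = 16/1
…
k=3  a_k=2  p_k/q_k = 78/5
k=4  a_k=3  p_k/q_k = 265/17
…
k=7  a_k=2  p_k/q_k = 28901/1854
k=8  a_k=1  p_k/q_k = 41325/2651
k=9  a_k=1  p_k/q_k = 70226/4505
fundamental: x₁=70226, y₁=4505  (since 4931691076 − 243·20295025 = 1)

70226 4505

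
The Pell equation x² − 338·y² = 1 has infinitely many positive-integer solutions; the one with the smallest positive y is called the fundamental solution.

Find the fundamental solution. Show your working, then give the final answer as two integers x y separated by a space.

√338 = [18; 2,1,1,2,36, …], period ℓ=5 (odd) → k=9
a_0=18:  p_0=18·1+0=18,  q_0=18·0+1=1
…
a_5=36:  p_5=36·239+92=8696,  q_5=36·13+5=473
a_6=2:  p_6=2·8696+239=17631,  q_6=2·473+13=959
…
a_8=1:  p_8=1·26327+17631=43958,  q_8=1·1432+959=2391
a_9=2:  p_9=2·43958+26327=114243,  q_9=2·2391+1432=6214
→ (114243, 6214).  Check: 114243²=13051463049, 338·6214²=13051463048, difference 1.

114243 6214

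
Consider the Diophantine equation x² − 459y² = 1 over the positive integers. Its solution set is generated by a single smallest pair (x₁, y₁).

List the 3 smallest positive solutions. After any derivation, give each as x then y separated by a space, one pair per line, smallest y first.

√459 → a₀=21, period (2,2,1,4,21,4,1,2,2,42); ℓ=10 even so k=9
a_0=21:  p_0=21·1+0=21,  q_0=21·0+1=1
a_1=2:  p_1=2·21+1=43,  q_1=2·1+0=2
a_2=2:  p_2=2·43+21=107,  q_2=2·2+1=5
a_3=1:  p_3=1·107+43=150,  q_3=1·5+2=7
a_4=4:  p_4=4·150+107=707,  q_4=4·7+5=33
a_5=21:  p_5=21·707+150=14997,  q_5=21·33+7=700
a_6=4:  p_6=4·14997+707=60695,  q_6=4·700+33=2833
a_7=1:  p_7=1·60695+14997=75692,  q_7=1·2833+700=3533
a_8=2:  p_8=2·75692+60695=212079,  q_8=2·3533+2833=9899
a_9=2:  p_9=2·212079+75692=499850,  q_9=2·9899+3533=23331
fundamental: x₁=499850, y₁=23331  (since 249850022500 − 459·544335561 = 1)
(499850+23331√459)^2 = 499700044999 + 23324000700√459
(499850+23331√459)^3 = 499550134985000450 + 23317003499766669√459

499850 23331
499700044999 23324000700
499550134985000450 23317003499766669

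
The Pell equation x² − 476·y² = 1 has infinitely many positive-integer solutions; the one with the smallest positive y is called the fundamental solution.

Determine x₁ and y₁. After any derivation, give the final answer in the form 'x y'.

28799 1320

[21; 1,4,2,10,2,4,1,42] for √476; ℓ=8 ⇒ convergent index 7
a_0=21:  p_0=21·1+0=21,  q_0=21·0+1=1
…
a_3=2:  p_3=2·109+22=240,  q_3=2·5+1=11
…
a_6=4:  p_6=4·5258+2509=23541,  q_6=4·241+115=1079
a_7=1:  p_7=1·23541+5258=28799,  q_7=1·1079+241=1320
→ (28799, 1320).  Check: 28799²=829382401, 476·1320²=829382400, difference 1.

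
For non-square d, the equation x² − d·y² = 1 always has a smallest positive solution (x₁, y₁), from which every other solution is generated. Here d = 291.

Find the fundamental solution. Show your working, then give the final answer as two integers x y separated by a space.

290 17

[17; 17,34] for √291; ℓ=2 ⇒ convergent index 1
i=0: a=17 ⇒ p=17, q=1
i=1: a=17 ⇒ p=290, q=17
(x₁, y₁) = (290, 17);  290² − 291·17² = 1 ✓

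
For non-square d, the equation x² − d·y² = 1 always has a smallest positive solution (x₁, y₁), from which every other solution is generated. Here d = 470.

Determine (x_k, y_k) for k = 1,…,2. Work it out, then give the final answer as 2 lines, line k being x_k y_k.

1691 78
5718961 263796

√470 → a₀=21, period (1,2,8,2,1,42); ℓ=6 even so k=5
step 0: (21, 1)  from 21·(1,0) + (0,1)
step 1: (22, 1)  from 1·(21,1) + (1,0)
step 2: (65, 3)  from 2·(22,1) + (21,1)
…
step 4: (1149, 53)  from 2·(542,25) + (65,3)
step 5: (1691, 78)  from 1·(1149,53) + (542,25)
→ (1691, 78).  Check: 1691²=2859481, 470·78²=2859480, difference 1.
k=2:  x_2 = 1691·1691+470·78·78 = 5718961,  y_2 = 1691·78+78·1691 = 263796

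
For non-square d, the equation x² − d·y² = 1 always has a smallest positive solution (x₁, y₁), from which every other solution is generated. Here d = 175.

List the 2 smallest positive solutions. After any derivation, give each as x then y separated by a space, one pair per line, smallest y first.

2024 153
8193151 619344

√175 = [13; 4,2,1,2,4,26, …], period ℓ=6 (even) → k=5
a_0=13:  p_0=13·1+0=13,  q_0=13·0+1=1
a_1=4:  p_1=4·13+1=53,  q_1=4·1+0=4
…
a_3=1:  p_3=1·119+53=172,  q_3=1·9+4=13
a_4=2:  p_4=2·172+119=463,  q_4=2·13+9=35
a_5=4:  p_5=4·463+172=2024,  q_5=4·35+13=153
→ (2024, 153).  Check: 2024²=4096576, 175·153²=4096575, difference 1.
(2024+153√175)^2 = 8193151 + 619344√175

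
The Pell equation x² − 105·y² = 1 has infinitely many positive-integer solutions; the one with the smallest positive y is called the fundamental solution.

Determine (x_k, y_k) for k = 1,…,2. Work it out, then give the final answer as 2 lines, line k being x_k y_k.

[10; 4,20] for √105; ℓ=2 ⇒ convergent index 1
step 0: (10, 1)  from 10·(1,0) + (0,1)
step 1: (41, 4)  from 4·(10,1) + (1,0)
(x₁, y₁) = (41, 4);  41² − 105·4² = 1 ✓
n=2: (41,4)∘(41,4) = (41·41+105·4·4, 41·4+4·41) = (3361,328)

41 4
3361 328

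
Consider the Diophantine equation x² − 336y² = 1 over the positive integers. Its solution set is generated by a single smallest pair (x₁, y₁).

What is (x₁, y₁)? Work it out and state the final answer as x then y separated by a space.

√336 = [18; 3,36, …], period ℓ=2 (even) → k=1
i=0: a=18 ⇒ p=18, q=1
i=1: a=3 ⇒ p=55, q=3
(x₁, y₁) = (55, 3);  55² − 336·3² = 1 ✓

55 3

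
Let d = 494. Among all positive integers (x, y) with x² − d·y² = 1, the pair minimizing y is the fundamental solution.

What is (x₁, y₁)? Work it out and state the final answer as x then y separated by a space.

73035 3286

√494 → a₀=22, period (4,2,2,1,2,1,2,2,4,44); ℓ=10 even so k=9
a_0=22:  p_0=22·1+0=22,  q_0=22·0+1=1
…
a_2=2:  p_2=2·89+22=200,  q_2=2·4+1=9
a_3=2:  p_3=2·200+89=489,  q_3=2·9+4=22
a_4=1:  p_4=1·489+200=689,  q_4=1·22+9=31
a_5=2:  p_5=2·689+489=1867,  q_5=2·31+22=84
…
a_7=2:  p_7=2·2556+1867=6979,  q_7=2·115+84=314
a_8=2:  p_8=2·6979+2556=16514,  q_8=2·314+115=743
a_9=4:  p_9=4·16514+6979=73035,  q_9=4·743+314=3286
→ (73035, 3286).  Check: 73035²=5334111225, 494·3286²=5334111224, difference 1.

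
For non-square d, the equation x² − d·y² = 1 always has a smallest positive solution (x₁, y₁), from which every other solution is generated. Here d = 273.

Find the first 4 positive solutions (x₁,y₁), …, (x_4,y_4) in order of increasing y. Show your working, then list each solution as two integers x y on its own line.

727 44
1057057 63976
1536960151 93021060
2234739002497 135252557264

√273 → a₀=16, period (1,1,10,1,1,32); ℓ=6 even so k=5
a_0=16:  p_0=16·1+0=16,  q_0=16·0+1=1
…
a_3=10:  p_3=10·33+17=347,  q_3=10·2+1=21
a_4=1:  p_4=1·347+33=380,  q_4=1·21+2=23
a_5=1:  p_5=1·380+347=727,  q_5=1·23+21=44
→ (727, 44).  Check: 727²=528529, 273·44²=528528, difference 1.
n=2: (727,44)∘(727,44) = (727·727+273·44·44, 727·44+44·727) = (1057057,63976)
n=3: (1057057,63976)∘(727,44) = (727·1057057+273·44·63976, 727·63976+44·1057057) = (1536960151,93021060)
n=4: (1536960151,93021060)∘(727,44) = (727·1536960151+273·44·93021060, 727·93021060+44·1536960151) = (2234739002497,135252557264)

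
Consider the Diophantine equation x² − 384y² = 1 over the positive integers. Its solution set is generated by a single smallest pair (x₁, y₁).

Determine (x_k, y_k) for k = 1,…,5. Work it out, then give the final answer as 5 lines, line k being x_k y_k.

4801 245
46099201 2352490
442644523201 22588608735
4250272665676801 216895818720980
40811117693184120001 2082633628770241225

d=384: √d = [19; 1,1,2,9,2,1,1,38] (ℓ=8, even), read p_7/q_7
k=0  a_k=19  p_k/q_k = 19/1
k=1  a_k=1  p_k/q_k = 20/1
k=2  a_k=1  p_k/q_k = 39/2
k=3  a_k=2  p_k/q_k = 98/5
k=4  a_k=9  p_k/q_k = 921/47
k=5  a_k=2  p_k/q_k = 1940/99
k=6  a_k=1  p_k/q_k = 2861/146
k=7  a_k=1  p_k/q_k = 4801/245
(x₁, y₁) = (4801, 245);  4801² − 384·245² = 1 ✓
(x_2, y_2) = (4801·4801 + 384·245·245, 4801·245 + 245·4801) = (46099201, 2352490)
(x_3, y_3) = (4801·46099201 + 384·245·2352490, 4801·2352490 + 245·46099201) = (442644523201, 22588608735)
(x_4, y_4) = (4801·442644523201 + 384·245·22588608735, 4801·22588608735 + 245·442644523201) = (4250272665676801, 216895818720980)
(x_5, y_5) = (4801·4250272665676801 + 384·245·216895818720980, 4801·216895818720980 + 245·4250272665676801) = (40811117693184120001, 2082633628770241225)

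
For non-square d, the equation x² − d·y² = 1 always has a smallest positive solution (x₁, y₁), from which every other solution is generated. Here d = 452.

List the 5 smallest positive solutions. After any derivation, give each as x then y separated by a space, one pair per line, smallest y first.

√452 = [21; 3,1,5,3,10,3,5,1,3,42, …], period ℓ=10 (even) → k=9
k=0  a_k=21  p_k/q_k = 21/1
…
k=3  a_k=5  p_k/q_k = 489/23
k=4  a_k=3  p_k/q_k = 1552/73
k=5  a_k=10  p_k/q_k = 16009/753
…
k=7  a_k=5  p_k/q_k = 263904/12413
k=8  a_k=1  p_k/q_k = 313483/14745
k=9  a_k=3  p_k/q_k = 1204353/56648
fundamental: x₁=1204353, y₁=56648  (since 1450466148609 − 452·3208995904 = 1)
n=2: (1204353,56648)∘(1204353,56648) = (1204353·1204353+452·56648·56648, 1204353·56648+56648·1204353) = (2900932297217,136448377488)
n=3: (2900932297217,136448377488)∘(1204353,56648) = (1204353·2900932297217+452·56648·136448377488, 1204353·136448377488+56648·2900932297217) = (6987493029899166849,328664025545553880)
n=4: (6987493029899166849,328664025545553880)∘(1204353,56648) = (1204353·6987493029899166849+452·56648·328664025545553880, 1204353·328664025545553880+56648·6987493029899166849) = (16830816386073401651890177,791655010315592455701792)
n=5: (16830816386073401651890177,791655010315592455701792)∘(1204353,56648) = (1204353·16830816386073401651890177+452·56648·791655010315592455701792, 1204353·791655010315592455701792+56648·16830816386073401651890177) = (40540488414026331506287881514113,1906864173276900777578095047272)

1204353 56648
2900932297217 136448377488
6987493029899166849 328664025545553880
16830816386073401651890177 791655010315592455701792
40540488414026331506287881514113 1906864173276900777578095047272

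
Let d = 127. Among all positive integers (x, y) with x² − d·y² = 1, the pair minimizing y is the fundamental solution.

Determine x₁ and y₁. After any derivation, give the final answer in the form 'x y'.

√127 = [11; 3,1,2,2,7,11,7,2,2,1,3,22, …], period ℓ=12 (even) → k=11
step 0: (11, 1)  from 11·(1,0) + (0,1)
…
step 4: (293, 26)  from 2·(124,11) + (45,4)
…
step 7: (171701, 15236)  from 7·(24218,2149) + (2175,193)
…
step 10: (1274561, 113099)  from 1·(906941,80478) + (367620,32621)
step 11: (4730624, 419775)  from 3·(1274561,113099) + (906941,80478)
→ (4730624, 419775).  Check: 4730624²=22378803429376, 127·419775²=22378803429375, difference 1.

4730624 419775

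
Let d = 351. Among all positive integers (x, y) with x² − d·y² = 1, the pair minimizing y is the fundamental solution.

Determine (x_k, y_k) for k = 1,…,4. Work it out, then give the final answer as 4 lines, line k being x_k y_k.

62425 3332
7793761249 416000200
973051091875225 51937624966668
121485428812828080001 6484412476672499600

√351 → a₀=18, period (1,2,1,3,2,2,2,3,1,2,1,36); ℓ=12 even so k=11
k=0  a_k=18  p_k/q_k = 18/1
…
k=4  a_k=3  p_k/q_k = 281/15
…
k=6  a_k=2  p_k/q_k = 1555/83
k=7  a_k=2  p_k/q_k = 3747/200
…
k=10  a_k=2  p_k/q_k = 45882/2449
k=11  a_k=1  p_k/q_k = 62425/3332
→ (62425, 3332).  Check: 62425²=3896880625, 351·3332²=3896880624, difference 1.
n=2: (62425,3332)∘(62425,3332) = (62425·62425+351·3332·3332, 62425·3332+3332·62425) = (7793761249,416000200)
n=3: (7793761249,416000200)∘(62425,3332) = (62425·7793761249+351·3332·416000200, 62425·416000200+3332·7793761249) = (973051091875225,51937624966668)
n=4: (973051091875225,51937624966668)∘(62425,3332) = (62425·973051091875225+351·3332·51937624966668, 62425·51937624966668+3332·973051091875225) = (121485428812828080001,6484412476672499600)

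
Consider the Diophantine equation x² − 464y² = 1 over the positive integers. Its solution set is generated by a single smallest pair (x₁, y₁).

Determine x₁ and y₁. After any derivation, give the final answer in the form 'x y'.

9801 455

[21; 1,1,5,1,1,1,5,1,1,42] for √464; ℓ=10 ⇒ convergent index 9
k=0  a_k=21  p_k/q_k = 21/1
k=1  a_k=1  p_k/q_k = 22/1
k=2  a_k=1  p_k/q_k = 43/2
…
k=8  a_k=1  p_k/q_k = 5299/246
k=9  a_k=1  p_k/q_k = 9801/455
fundamental: x₁=9801, y₁=455  (since 96059601 − 464·207025 = 1)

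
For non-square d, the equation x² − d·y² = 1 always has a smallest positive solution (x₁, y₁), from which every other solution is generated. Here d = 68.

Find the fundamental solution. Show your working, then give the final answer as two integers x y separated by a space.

√68 = [8; 4,16, …], period ℓ=2 (even) → k=1
k=0  a_k=8  p_k/q_k = 8/1
k=1  a_k=4  p_k/q_k = 33/4
fundamental: x₁=33, y₁=4  (since 1089 − 68·16 = 1)

33 4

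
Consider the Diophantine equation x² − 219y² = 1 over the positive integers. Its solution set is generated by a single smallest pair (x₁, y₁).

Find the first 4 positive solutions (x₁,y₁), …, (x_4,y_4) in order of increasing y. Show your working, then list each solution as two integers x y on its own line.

d=219: √d = [14; 1,3,1,28] (ℓ=4, even), read p_3/q_3
a_0=14:  p_0=14·1+0=14,  q_0=14·0+1=1
…
a_2=3:  p_2=3·15+14=59,  q_2=3·1+1=4
a_3=1:  p_3=1·59+15=74,  q_3=1·4+1=5
fundamental: x₁=74, y₁=5  (since 5476 − 219·25 = 1)
(74+5√219)^2 = 10951 + 740√219
(74+5√219)^3 = 1620674 + 109515√219
(74+5√219)^4 = 239848801 + 16207480√219

74 5
10951 740
1620674 109515
239848801 16207480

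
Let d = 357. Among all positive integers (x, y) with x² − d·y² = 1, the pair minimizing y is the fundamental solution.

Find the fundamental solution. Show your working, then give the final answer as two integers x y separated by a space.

3401 180

√357 → a₀=18, period (1,8,2,8,1,36); ℓ=6 even so k=5
k=0  a_k=18  p_k/q_k = 18/1
k=1  a_k=1  p_k/q_k = 19/1
k=2  a_k=8  p_k/q_k = 170/9
…
k=4  a_k=8  p_k/q_k = 3042/161
k=5  a_k=1  p_k/q_k = 3401/180
(x₁, y₁) = (3401, 180);  3401² − 357·180² = 1 ✓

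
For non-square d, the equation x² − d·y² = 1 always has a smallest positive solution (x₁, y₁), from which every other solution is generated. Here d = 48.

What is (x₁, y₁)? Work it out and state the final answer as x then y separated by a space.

7 1

√48 → a₀=6, period (1,12); ℓ=2 even so k=1
step 0: (6, 1)  from 6·(1,0) + (0,1)
step 1: (7, 1)  from 1·(6,1) + (1,0)
fundamental: x₁=7, y₁=1  (since 49 − 48·1 = 1)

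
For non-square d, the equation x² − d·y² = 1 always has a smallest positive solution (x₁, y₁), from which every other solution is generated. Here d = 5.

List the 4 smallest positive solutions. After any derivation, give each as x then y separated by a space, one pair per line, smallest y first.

[2; 4] for √5; ℓ=1 ⇒ convergent index 1
k=0  a_k=2  p_k/q_k = 2/1
k=1  a_k=4  p_k/q_k = 9/4
→ (9, 4).  Check: 9²=81, 5·4²=80, difference 1.
k=2:  x_2 = 9·9+5·4·4 = 161,  y_2 = 9·4+4·9 = 72
k=3:  x_3 = 9·161+5·4·72 = 2889,  y_3 = 9·72+4·161 = 1292
k=4:  x_4 = 9·2889+5·4·1292 = 51841,  y_4 = 9·1292+4·2889 = 23184

9 4
161 72
2889 1292
51841 23184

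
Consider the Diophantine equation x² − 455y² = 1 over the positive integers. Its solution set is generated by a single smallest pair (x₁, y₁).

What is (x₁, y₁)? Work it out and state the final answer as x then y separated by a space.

64 3

[21; 3,42] for √455; ℓ=2 ⇒ convergent index 1
step 0: (21, 1)  from 21·(1,0) + (0,1)
step 1: (64, 3)  from 3·(21,1) + (1,0)
→ (64, 3).  Check: 64²=4096, 455·3²=4095, difference 1.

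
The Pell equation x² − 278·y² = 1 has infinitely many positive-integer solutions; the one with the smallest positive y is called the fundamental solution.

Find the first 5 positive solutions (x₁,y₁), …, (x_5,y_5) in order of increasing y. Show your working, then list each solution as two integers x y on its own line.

2501 150
12510001 750300
62575022501 3753000450
313000250040001 18772507500600
1565627188125062501 93900078765000750

√278 = [16; 1,2,16,2,1,32, …], period ℓ=6 (even) → k=5
step 0: (16, 1)  from 16·(1,0) + (0,1)
step 1: (17, 1)  from 1·(16,1) + (1,0)
step 2: (50, 3)  from 2·(17,1) + (16,1)
step 3: (817, 49)  from 16·(50,3) + (17,1)
step 4: (1684, 101)  from 2·(817,49) + (50,3)
step 5: (2501, 150)  from 1·(1684,101) + (817,49)
(x₁, y₁) = (2501, 150);  2501² − 278·150² = 1 ✓
n=2: (2501,150)∘(2501,150) = (2501·2501+278·150·150, 2501·150+150·2501) = (12510001,750300)
n=3: (12510001,750300)∘(2501,150) = (2501·12510001+278·150·750300, 2501·750300+150·12510001) = (62575022501,3753000450)
n=4: (62575022501,3753000450)∘(2501,150) = (2501·62575022501+278·150·3753000450, 2501·3753000450+150·62575022501) = (313000250040001,18772507500600)
n=5: (313000250040001,18772507500600)∘(2501,150) = (2501·313000250040001+278·150·18772507500600, 2501·18772507500600+150·313000250040001) = (1565627188125062501,93900078765000750)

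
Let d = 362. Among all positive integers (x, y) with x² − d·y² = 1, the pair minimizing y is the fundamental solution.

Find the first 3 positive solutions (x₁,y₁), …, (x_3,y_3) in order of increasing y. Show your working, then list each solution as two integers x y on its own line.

723 38
1045457 54948
1511730099 79454770

√362 → a₀=19, period (38); ℓ=1 odd so k=1
step 0: (19, 1)  from 19·(1,0) + (0,1)
step 1: (723, 38)  from 38·(19,1) + (1,0)
(x₁, y₁) = (723, 38);  723² − 362·38² = 1 ✓
(723+38√362)^2 = 1045457 + 54948√362
(723+38√362)^3 = 1511730099 + 79454770√362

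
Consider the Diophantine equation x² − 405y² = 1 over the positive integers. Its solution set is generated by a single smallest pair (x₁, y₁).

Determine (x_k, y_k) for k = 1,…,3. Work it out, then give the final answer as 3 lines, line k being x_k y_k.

d=405: √d = [20; 8,40] (ℓ=2, even), read p_1/q_1
i=0: a=20 ⇒ p=20, q=1
i=1: a=8 ⇒ p=161, q=8
(x₁, y₁) = (161, 8);  161² − 405·8² = 1 ✓
(161+8√405)^2 = 51841 + 2576√405
(161+8√405)^3 = 16692641 + 829464√405

161 8
51841 2576
16692641 829464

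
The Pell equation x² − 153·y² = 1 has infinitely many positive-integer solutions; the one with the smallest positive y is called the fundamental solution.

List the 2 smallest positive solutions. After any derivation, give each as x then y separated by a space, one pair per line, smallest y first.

√153 = [12; 2,1,2,2,2,1,2,24, …], period ℓ=8 (even) → k=7
i=0: a=12 ⇒ p=12, q=1
i=1: a=2 ⇒ p=25, q=2
i=2: a=1 ⇒ p=37, q=3
i=3: a=2 ⇒ p=99, q=8
i=4: a=2 ⇒ p=235, q=19
i=5: a=2 ⇒ p=569, q=46
i=6: a=1 ⇒ p=804, q=65
i=7: a=2 ⇒ p=2177, q=176
→ (2177, 176).  Check: 2177²=4739329, 153·176²=4739328, difference 1.
(x_2, y_2) = (2177·2177 + 153·176·176, 2177·176 + 176·2177) = (9478657, 766304)

2177 176
9478657 766304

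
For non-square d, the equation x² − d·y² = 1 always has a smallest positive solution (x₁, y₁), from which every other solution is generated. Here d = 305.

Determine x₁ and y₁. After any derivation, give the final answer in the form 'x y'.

489 28

d=305: √d = [17; 2,6,2,34] (ℓ=4, even), read p_3/q_3
step 0: (17, 1)  from 17·(1,0) + (0,1)
step 1: (35, 2)  from 2·(17,1) + (1,0)
step 2: (227, 13)  from 6·(35,2) + (17,1)
step 3: (489, 28)  from 2·(227,13) + (35,2)
→ (489, 28).  Check: 489²=239121, 305·28²=239120, difference 1.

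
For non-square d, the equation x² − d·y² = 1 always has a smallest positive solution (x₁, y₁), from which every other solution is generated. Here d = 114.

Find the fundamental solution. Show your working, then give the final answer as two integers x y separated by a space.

1025 96

[10; 1,2,10,2,1,20] for √114; ℓ=6 ⇒ convergent index 5
a_0=10:  p_0=10·1+0=10,  q_0=10·0+1=1
a_1=1:  p_1=1·10+1=11,  q_1=1·1+0=1
a_2=2:  p_2=2·11+10=32,  q_2=2·1+1=3
a_3=10:  p_3=10·32+11=331,  q_3=10·3+1=31
a_4=2:  p_4=2·331+32=694,  q_4=2·31+3=65
a_5=1:  p_5=1·694+331=1025,  q_5=1·65+31=96
→ (1025, 96).  Check: 1025²=1050625, 114·96²=1050624, difference 1.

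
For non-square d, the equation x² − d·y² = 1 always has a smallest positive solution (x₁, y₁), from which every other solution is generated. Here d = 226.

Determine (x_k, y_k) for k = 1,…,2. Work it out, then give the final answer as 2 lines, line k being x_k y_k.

451 30
406801 27060

√226 → a₀=15, period (30); ℓ=1 odd so k=1
a_0=15:  p_0=15·1+0=15,  q_0=15·0+1=1
a_1=30:  p_1=30·15+1=451,  q_1=30·1+0=30
→ (451, 30).  Check: 451²=203401, 226·30²=203400, difference 1.
(451+30√226)^2 = 406801 + 27060√226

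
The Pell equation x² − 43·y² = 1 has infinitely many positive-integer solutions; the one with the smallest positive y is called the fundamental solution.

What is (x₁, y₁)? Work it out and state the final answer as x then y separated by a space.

[6; 1,1,3,1,5,1,3,1,1,12] for √43; ℓ=10 ⇒ convergent index 9
step 0: (6, 1)  from 6·(1,0) + (0,1)
…
step 2: (13, 2)  from 1·(7,1) + (6,1)
…
step 5: (341, 52)  from 5·(59,9) + (46,7)
…
step 8: (1941, 296)  from 1·(1541,235) + (400,61)
step 9: (3482, 531)  from 1·(1941,296) + (1541,235)
(x₁, y₁) = (3482, 531);  3482² − 43·531² = 1 ✓

3482 531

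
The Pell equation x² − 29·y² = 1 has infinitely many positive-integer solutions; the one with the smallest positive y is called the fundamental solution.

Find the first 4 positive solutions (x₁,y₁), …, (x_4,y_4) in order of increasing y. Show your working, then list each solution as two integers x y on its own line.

9801 1820
192119201 35675640
3765920568201 699313893460
73819574785756801 13707950903927280

√29 = [5; 2,1,1,2,10, …], period ℓ=5 (odd) → k=9
step 0: (5, 1)  from 5·(1,0) + (0,1)
…
step 4: (70, 13)  from 2·(27,5) + (16,3)
step 5: (727, 135)  from 10·(70,13) + (27,5)
step 6: (1524, 283)  from 2·(727,135) + (70,13)
step 7: (2251, 418)  from 1·(1524,283) + (727,135)
step 8: (3775, 701)  from 1·(2251,418) + (1524,283)
step 9: (9801, 1820)  from 2·(3775,701) + (2251,418)
→ (9801, 1820).  Check: 9801²=96059601, 29·1820²=96059600, difference 1.
n=2: (9801,1820)∘(9801,1820) = (9801·9801+29·1820·1820, 9801·1820+1820·9801) = (192119201,35675640)
n=3: (192119201,35675640)∘(9801,1820) = (9801·192119201+29·1820·35675640, 9801·35675640+1820·192119201) = (3765920568201,699313893460)
n=4: (3765920568201,699313893460)∘(9801,1820) = (9801·3765920568201+29·1820·699313893460, 9801·699313893460+1820·3765920568201) = (73819574785756801,13707950903927280)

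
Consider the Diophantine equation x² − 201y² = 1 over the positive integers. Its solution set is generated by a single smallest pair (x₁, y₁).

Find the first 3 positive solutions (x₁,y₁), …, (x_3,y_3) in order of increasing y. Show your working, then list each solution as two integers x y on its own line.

515095 36332
530645718049 37428863080
546665912276384215 38558840456348868

√201 = [14; 5,1,1,1,2,…,1,5,28, …], period ℓ=14 (even) → k=13
a_0=14:  p_0=14·1+0=14,  q_0=14·0+1=1
…
a_6=1:  p_6=1·638+241=879,  q_6=1·45+17=62
…
a_10=1:  p_10=1·24768+8549=33317,  q_10=1·1747+603=2350
…
a_12=1:  p_12=1·58085+33317=91402,  q_12=1·4097+2350=6447
a_13=5:  p_13=5·91402+58085=515095,  q_13=5·6447+4097=36332
→ (515095, 36332).  Check: 515095²=265322859025, 201·36332²=265322859024, difference 1.
(x_2, y_2) = (515095·515095 + 201·36332·36332, 515095·36332 + 36332·515095) = (530645718049, 37428863080)
(x_3, y_3) = (515095·530645718049 + 201·36332·37428863080, 515095·37428863080 + 36332·530645718049) = (546665912276384215, 38558840456348868)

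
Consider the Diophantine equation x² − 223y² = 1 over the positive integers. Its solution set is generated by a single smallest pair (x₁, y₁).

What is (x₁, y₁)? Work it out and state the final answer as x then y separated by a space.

√223 = [14; 1,13,1,28, …], period ℓ=4 (even) → k=3
i=0: a=14 ⇒ p=14, q=1
i=1: a=1 ⇒ p=15, q=1
i=2: a=13 ⇒ p=209, q=14
i=3: a=1 ⇒ p=224, q=15
(x₁, y₁) = (224, 15);  224² − 223·15² = 1 ✓

224 15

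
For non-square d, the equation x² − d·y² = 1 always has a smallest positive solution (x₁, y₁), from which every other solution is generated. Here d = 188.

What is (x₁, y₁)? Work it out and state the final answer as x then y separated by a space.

√188 = [13; 1,2,2,6,2,2,1,26, …], period ℓ=8 (even) → k=7
step 0: (13, 1)  from 13·(1,0) + (0,1)
step 1: (14, 1)  from 1·(13,1) + (1,0)
step 2: (41, 3)  from 2·(14,1) + (13,1)
…
step 4: (617, 45)  from 6·(96,7) + (41,3)
…
step 6: (3277, 239)  from 2·(1330,97) + (617,45)
step 7: (4607, 336)  from 1·(3277,239) + (1330,97)
fundamental: x₁=4607, y₁=336  (since 21224449 − 188·112896 = 1)

4607 336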